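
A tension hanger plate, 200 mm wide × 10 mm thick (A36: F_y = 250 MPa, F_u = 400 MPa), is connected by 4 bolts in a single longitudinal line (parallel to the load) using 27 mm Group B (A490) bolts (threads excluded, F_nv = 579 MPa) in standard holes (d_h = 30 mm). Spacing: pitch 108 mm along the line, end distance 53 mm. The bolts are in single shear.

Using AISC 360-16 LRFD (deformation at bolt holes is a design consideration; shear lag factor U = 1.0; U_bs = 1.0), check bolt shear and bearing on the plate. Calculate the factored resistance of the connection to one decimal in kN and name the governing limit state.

Bolt shear: A_b = π(27)²/4 = 572.56 mm². φR_n = 0.75 × 579 × 572.56 × 4 × 1 = 994.5 kN.
Bearing (10 mm plate, F_u = 400 MPa): end bolts L_c = 53 − 30/2 = 38, R_n = min(1.2×38×10×400, 2.4×27×10×400) = 182.4 kN/bolt; interior L_c = 108 − 30 = 78, R_n = 259.2 kN/bolt. φR_n = 0.75 × (1×182.4 + 3×259.2) = 720.0 kN.
Governing: min(994.5, 720.0) = 720.0 kN → bearing.

720.0 kN (bearing governs)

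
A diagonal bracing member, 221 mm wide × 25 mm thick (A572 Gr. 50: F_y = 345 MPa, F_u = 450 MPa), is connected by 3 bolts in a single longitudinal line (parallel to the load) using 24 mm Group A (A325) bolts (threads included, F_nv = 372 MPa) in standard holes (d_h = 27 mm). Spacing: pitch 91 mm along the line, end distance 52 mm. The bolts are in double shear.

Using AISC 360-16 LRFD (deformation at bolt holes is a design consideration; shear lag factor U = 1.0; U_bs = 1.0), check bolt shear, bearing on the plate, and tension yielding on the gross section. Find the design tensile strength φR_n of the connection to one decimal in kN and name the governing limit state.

757.3 kN (bolt shear governs)

Bolt shear: A_b = π(24)²/4 = 452.39 mm². φR_n = 0.75 × 372 × 452.39 × 3 × 2 = 757.3 kN.
Bearing (25 mm plate, F_u = 450 MPa): end bolts L_c = 52 − 27/2 = 38.5, R_n = min(1.2×38.5×25×450, 2.4×24×25×450) = 519.75 kN/bolt; interior L_c = 91 − 27 = 64, R_n = 648 kN/bolt. φR_n = 0.75 × (1×519.75 + 2×648) = 1361.8 kN.
Tension yield (gross): A_g = 221×25 = 5525 mm². φR_n = 0.90 × 345 × 5525 = 1715.5 kN.
Governing: min(757.3, 1361.8, 1715.5) = 757.3 kN → bolt shear.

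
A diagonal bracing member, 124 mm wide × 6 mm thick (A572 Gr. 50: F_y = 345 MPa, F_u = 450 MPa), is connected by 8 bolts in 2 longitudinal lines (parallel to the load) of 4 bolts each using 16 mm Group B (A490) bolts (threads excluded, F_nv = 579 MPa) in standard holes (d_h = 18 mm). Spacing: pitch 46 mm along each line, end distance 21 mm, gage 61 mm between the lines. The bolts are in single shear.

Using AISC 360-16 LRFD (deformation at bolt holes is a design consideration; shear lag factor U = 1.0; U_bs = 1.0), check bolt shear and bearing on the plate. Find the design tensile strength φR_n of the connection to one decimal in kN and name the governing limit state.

466.6 kN (bearing governs)

Bolt shear: A_b = π(16)²/4 = 201.06 mm². φR_n = 0.75 × 579 × 201.06 × 8 × 1 = 698.5 kN.
Bearing (6 mm plate, F_u = 450 MPa): end bolts L_c = 21 − 18/2 = 12, R_n = min(1.2×12×6×450, 2.4×16×6×450) = 38.88 kN/bolt; interior L_c = 46 − 18 = 28, R_n = 90.72 kN/bolt. φR_n = 0.75 × (2×38.88 + 6×90.72) = 466.6 kN.
Governing: min(698.5, 466.6) = 466.6 kN → bearing.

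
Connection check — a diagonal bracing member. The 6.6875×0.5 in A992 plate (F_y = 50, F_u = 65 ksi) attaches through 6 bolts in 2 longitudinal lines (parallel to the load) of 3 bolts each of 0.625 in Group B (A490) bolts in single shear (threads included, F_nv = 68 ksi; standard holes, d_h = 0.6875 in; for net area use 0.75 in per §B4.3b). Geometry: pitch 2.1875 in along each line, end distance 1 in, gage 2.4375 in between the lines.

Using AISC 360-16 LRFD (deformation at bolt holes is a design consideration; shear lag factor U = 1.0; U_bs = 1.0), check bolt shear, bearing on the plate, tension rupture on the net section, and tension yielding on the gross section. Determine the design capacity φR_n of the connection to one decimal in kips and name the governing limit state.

93.9 kips (bolt shear governs)

Bolt shear: A_b = π(0.625)²/4 = 0.3068 in². φR_n = 0.75 × 68 × 0.3068 × 6 × 1 = 93.9 kips.
Bearing (0.5 in plate, F_u = 65 ksi): end bolts L_c = 1 − 0.6875/2 = 0.65625, R_n = min(1.2×0.65625×0.5×65, 2.4×0.625×0.5×65) = 25.594 kips/bolt; interior L_c = 2.1875 − 0.6875 = 1.5, R_n = 48.75 kips/bolt. φR_n = 0.75 × (2×25.594 + 4×48.75) = 184.6 kips.
Tension rupture (net): A_n = (6.6875 − 2×0.75)×0.5 = 2.5938 in² (U = 1.0, A_e = A_n). φR_n = 0.75 × 65 × 2.5938 = 126.4 kips.
Tension yield (gross): A_g = 6.6875×0.5 = 3.3438 in². φR_n = 0.90 × 50 × 3.3438 = 150.5 kips.
Governing: min(93.9, 184.6, 126.4, 150.5) = 93.9 kips → bolt shear.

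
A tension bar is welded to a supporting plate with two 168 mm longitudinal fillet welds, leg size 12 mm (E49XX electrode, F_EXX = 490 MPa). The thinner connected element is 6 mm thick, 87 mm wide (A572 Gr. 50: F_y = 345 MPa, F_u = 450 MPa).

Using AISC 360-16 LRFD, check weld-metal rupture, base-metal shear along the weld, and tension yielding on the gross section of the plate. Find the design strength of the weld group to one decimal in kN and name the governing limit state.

162.1 kN (gross-section yield governs)

Weld metal: throat = 0.707×12 = 8.484 mm, L = 2×168 = 336 mm. φR_n = 0.75 × 0.6 × 490 × 8.484 × 336 = 628.6 kN.
Base metal shear (6 mm plate): yield φR_n = 1.0×0.6×345×6×336 = 417.3 kN; rupture φR_n = 0.75×0.6×450×6×336 = 408.2 kN; take 408.2 kN (rupture).
Tension yield (gross): A_g = 87×6 = 522 mm². φR_n = 0.90 × 345 × 522 = 162.1 kN.
Governing: min(628.6, 408.2, 162.1) = 162.1 kN → gross-section yield.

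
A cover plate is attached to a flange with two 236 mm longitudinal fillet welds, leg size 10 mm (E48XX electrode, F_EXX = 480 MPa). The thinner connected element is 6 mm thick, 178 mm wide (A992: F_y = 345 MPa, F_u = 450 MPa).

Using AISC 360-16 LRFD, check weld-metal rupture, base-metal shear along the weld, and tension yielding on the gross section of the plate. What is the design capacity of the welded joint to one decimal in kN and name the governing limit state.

331.6 kN (gross-section yield governs)

Weld metal: throat = 0.707×10 = 7.07 mm, L = 2×236 = 472 mm. φR_n = 0.75 × 0.6 × 480 × 7.07 × 472 = 720.8 kN.
Base metal shear (6 mm plate): yield φR_n = 1.0×0.6×345×6×472 = 586.2 kN; rupture φR_n = 0.75×0.6×450×6×472 = 573.5 kN; take 573.5 kN (rupture).
Tension yield (gross): A_g = 178×6 = 1068 mm². φR_n = 0.90 × 345 × 1068 = 331.6 kN.
Governing: min(720.8, 573.5, 331.6) = 331.6 kN → gross-section yield.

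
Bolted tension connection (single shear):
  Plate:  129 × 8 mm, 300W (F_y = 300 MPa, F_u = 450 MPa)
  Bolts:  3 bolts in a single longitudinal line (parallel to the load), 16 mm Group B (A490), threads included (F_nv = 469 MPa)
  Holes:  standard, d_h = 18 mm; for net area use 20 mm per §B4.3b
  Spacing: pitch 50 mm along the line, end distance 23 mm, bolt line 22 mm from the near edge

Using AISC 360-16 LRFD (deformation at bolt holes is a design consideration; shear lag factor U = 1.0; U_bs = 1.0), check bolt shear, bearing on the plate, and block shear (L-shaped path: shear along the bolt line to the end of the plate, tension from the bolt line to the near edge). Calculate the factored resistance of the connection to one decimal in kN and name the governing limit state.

150.7 kN (block shear governs)

Bolt shear: A_b = π(16)²/4 = 201.06 mm². φR_n = 0.75 × 469 × 201.06 × 3 × 1 = 212.2 kN.
Bearing (8 mm plate, F_u = 450 MPa): end bolts L_c = 23 − 18/2 = 14, R_n = min(1.2×14×8×450, 2.4×16×8×450) = 60.48 kN/bolt; interior L_c = 50 − 18 = 32, R_n = 138.24 kN/bolt. φR_n = 0.75 × (1×60.48 + 2×138.24) = 252.7 kN.
Block shear: shear path 1×[23+2×50] = 1×123 mm, A_gv = 984, A_nv = 1×(123 − 2.5×20)×8 = 584 mm²; tension to near edge: (22 − 0.5×20)×8 = 96 mm². R_n = min(0.6×450×584, 0.6×300×984) + 1.0×450×96 = min(157.68, 177.12) + 43.2 = 200.88 kN. φR_n = 0.75 × 200.88 = 150.7 kN.
Governing: min(212.2, 252.7, 150.7) = 150.7 kN → block shear.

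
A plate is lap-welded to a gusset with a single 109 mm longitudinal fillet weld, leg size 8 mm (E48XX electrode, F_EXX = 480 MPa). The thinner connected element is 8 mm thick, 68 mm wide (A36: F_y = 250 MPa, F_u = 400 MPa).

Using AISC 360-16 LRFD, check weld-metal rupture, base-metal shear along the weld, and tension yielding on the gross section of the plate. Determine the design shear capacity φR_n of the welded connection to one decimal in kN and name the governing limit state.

122.4 kN (gross-section yield governs)

Weld metal: throat = 0.707×8 = 5.656 mm, L = 109 mm. φR_n = 0.75 × 0.6 × 480 × 5.656 × 109 = 133.2 kN.
Base metal shear (8 mm plate): yield φR_n = 1.0×0.6×250×8×109 = 130.8 kN; rupture φR_n = 0.75×0.6×400×8×109 = 157.0 kN; take 130.8 kN (yield).
Tension yield (gross): A_g = 68×8 = 544 mm². φR_n = 0.90 × 250 × 544 = 122.4 kN.
Governing: min(133.2, 130.8, 122.4) = 122.4 kN → gross-section yield.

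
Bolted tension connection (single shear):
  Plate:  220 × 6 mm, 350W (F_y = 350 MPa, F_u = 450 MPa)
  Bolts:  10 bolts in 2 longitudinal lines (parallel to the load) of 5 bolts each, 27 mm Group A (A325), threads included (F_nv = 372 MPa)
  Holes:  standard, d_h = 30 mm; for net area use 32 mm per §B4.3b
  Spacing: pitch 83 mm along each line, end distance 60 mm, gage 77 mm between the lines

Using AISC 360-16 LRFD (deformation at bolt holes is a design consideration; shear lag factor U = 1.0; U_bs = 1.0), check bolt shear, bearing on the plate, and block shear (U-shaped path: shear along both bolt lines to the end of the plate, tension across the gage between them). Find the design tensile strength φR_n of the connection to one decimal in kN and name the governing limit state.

Bolt shear: A_b = π(27)²/4 = 572.56 mm². φR_n = 0.75 × 372 × 572.56 × 10 × 1 = 1597.4 kN.
Bearing (6 mm plate, F_u = 450 MPa): end bolts L_c = 60 − 30/2 = 45, R_n = min(1.2×45×6×450, 2.4×27×6×450) = 145.8 kN/bolt; interior L_c = 83 − 30 = 53, R_n = 171.72 kN/bolt. φR_n = 0.75 × (2×145.8 + 8×171.72) = 1249.0 kN.
Block shear: shear path 2×[60+4×83] = 2×392 mm, A_gv = 4704, A_nv = 2×(392 − 4.5×32)×6 = 2976 mm²; tension across gage: (77 − 1×32)×6 = 270 mm². R_n = min(0.6×450×2976, 0.6×350×4704) + 1.0×450×270 = min(803.52, 987.84) + 121.5 = 925.02 kN. φR_n = 0.75 × 925.02 = 693.8 kN.
Governing: min(1597.4, 1249.0, 693.8) = 693.8 kN → block shear.

693.8 kN (block shear governs)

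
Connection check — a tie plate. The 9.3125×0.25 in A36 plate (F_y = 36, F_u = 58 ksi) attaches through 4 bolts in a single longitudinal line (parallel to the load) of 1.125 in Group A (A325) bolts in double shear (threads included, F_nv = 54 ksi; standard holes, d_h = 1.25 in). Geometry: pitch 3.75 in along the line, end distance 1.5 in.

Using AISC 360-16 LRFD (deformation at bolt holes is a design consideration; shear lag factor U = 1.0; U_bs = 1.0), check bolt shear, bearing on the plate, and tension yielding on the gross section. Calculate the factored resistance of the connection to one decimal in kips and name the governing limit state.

Bolt shear: A_b = π(1.125)²/4 = 0.99402 in². φR_n = 0.75 × 54 × 0.99402 × 4 × 2 = 322.1 kips.
Bearing (0.25 in plate, F_u = 58 ksi): end bolts L_c = 1.5 − 1.25/2 = 0.875, R_n = min(1.2×0.875×0.25×58, 2.4×1.125×0.25×58) = 15.225 kips/bolt; interior L_c = 3.75 − 1.25 = 2.5, R_n = 39.15 kips/bolt. φR_n = 0.75 × (1×15.225 + 3×39.15) = 99.5 kips.
Tension yield (gross): A_g = 9.3125×0.25 = 2.3281 in². φR_n = 0.90 × 36 × 2.3281 = 75.4 kips.
Governing: min(322.1, 99.5, 75.4) = 75.4 kips → gross-section yield.

75.4 kips (gross-section yield governs)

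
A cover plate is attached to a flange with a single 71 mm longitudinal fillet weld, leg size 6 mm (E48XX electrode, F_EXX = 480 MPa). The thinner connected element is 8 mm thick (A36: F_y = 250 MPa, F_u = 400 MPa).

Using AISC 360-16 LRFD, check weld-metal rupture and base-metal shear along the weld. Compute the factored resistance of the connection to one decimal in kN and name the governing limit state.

65.1 kN (weld metal governs)

Weld metal: throat = 0.707×6 = 4.242 mm, L = 71 mm. φR_n = 0.75 × 0.6 × 480 × 4.242 × 71 = 65.1 kN.
Base metal shear (8 mm plate): yield φR_n = 1.0×0.6×250×8×71 = 85.2 kN; rupture φR_n = 0.75×0.6×400×8×71 = 102.2 kN; take 85.2 kN (yield).
Governing: min(65.1, 85.2) = 65.1 kN → weld metal.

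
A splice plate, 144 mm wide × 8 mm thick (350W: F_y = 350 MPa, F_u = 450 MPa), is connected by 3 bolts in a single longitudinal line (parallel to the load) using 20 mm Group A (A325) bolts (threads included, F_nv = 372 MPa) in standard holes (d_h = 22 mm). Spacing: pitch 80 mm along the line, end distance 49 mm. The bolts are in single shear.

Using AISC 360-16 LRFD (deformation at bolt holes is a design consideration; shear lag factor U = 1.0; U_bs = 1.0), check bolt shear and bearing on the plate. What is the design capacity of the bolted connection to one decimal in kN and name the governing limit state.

263.0 kN (bolt shear governs)

Bolt shear: A_b = π(20)²/4 = 314.16 mm². φR_n = 0.75 × 372 × 314.16 × 3 × 1 = 263.0 kN.
Bearing (8 mm plate, F_u = 450 MPa): end bolts L_c = 49 − 22/2 = 38, R_n = min(1.2×38×8×450, 2.4×20×8×450) = 164.16 kN/bolt; interior L_c = 80 − 22 = 58, R_n = 172.8 kN/bolt. φR_n = 0.75 × (1×164.16 + 2×172.8) = 382.3 kN.
Governing: min(263.0, 382.3) = 263.0 kN → bolt shear.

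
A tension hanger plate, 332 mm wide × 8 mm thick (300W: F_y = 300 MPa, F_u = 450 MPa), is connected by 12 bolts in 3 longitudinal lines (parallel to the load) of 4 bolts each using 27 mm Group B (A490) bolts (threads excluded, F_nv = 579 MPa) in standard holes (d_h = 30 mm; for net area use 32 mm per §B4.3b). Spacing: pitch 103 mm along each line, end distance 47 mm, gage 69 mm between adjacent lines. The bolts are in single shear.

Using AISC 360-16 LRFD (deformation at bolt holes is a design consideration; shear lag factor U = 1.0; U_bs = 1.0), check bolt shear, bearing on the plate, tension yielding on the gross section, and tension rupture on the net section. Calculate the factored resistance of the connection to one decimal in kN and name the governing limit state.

637.2 kN (net-section rupture governs)

Bolt shear: A_b = π(27)²/4 = 572.56 mm². φR_n = 0.75 × 579 × 572.56 × 12 × 1 = 2983.6 kN.
Bearing (8 mm plate, F_u = 450 MPa): end bolts L_c = 47 − 30/2 = 32, R_n = min(1.2×32×8×450, 2.4×27×8×450) = 138.24 kN/bolt; interior L_c = 103 − 30 = 73, R_n = 233.28 kN/bolt. φR_n = 0.75 × (3×138.24 + 9×233.28) = 1885.7 kN.
Tension yield (gross): A_g = 332×8 = 2656 mm². φR_n = 0.90 × 300 × 2656 = 717.1 kN.
Tension rupture (net): A_n = (332 − 3×32)×8 = 1888 mm² (U = 1.0, A_e = A_n). φR_n = 0.75 × 450 × 1888 = 637.2 kN.
Governing: min(2983.6, 1885.7, 717.1, 637.2) = 637.2 kN → net-section rupture.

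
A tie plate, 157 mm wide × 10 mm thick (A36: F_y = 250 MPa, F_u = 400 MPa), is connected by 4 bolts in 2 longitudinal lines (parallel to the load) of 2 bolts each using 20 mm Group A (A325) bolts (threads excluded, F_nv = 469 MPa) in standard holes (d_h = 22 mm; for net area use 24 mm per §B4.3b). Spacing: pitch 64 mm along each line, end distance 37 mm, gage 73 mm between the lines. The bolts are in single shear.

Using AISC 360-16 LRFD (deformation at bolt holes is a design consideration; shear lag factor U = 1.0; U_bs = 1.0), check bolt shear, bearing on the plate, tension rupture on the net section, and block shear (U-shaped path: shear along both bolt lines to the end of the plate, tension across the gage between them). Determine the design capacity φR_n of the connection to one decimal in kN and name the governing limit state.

Bolt shear: A_b = π(20)²/4 = 314.16 mm². φR_n = 0.75 × 469 × 314.16 × 4 × 1 = 442.0 kN.
Bearing (10 mm plate, F_u = 400 MPa): end bolts L_c = 37 − 22/2 = 26, R_n = min(1.2×26×10×400, 2.4×20×10×400) = 124.8 kN/bolt; interior L_c = 64 − 22 = 42, R_n = 192 kN/bolt. φR_n = 0.75 × (2×124.8 + 2×192) = 475.2 kN.
Tension rupture (net): A_n = (157 − 2×24)×10 = 1090 mm² (U = 1.0, A_e = A_n). φR_n = 0.75 × 400 × 1090 = 327.0 kN.
Block shear: shear path 2×[37+1×64] = 2×101 mm, A_gv = 2020, A_nv = 2×(101 − 1.5×24)×10 = 1300 mm²; tension across gage: (73 − 1×24)×10 = 490 mm². R_n = min(0.6×400×1300, 0.6×250×2020) + 1.0×400×490 = min(312, 303) + 196 = 499 kN. φR_n = 0.75 × 499 = 374.3 kN.
Governing: min(442.0, 475.2, 327.0, 374.3) = 327.0 kN → net-section rupture.

327.0 kN (net-section rupture governs)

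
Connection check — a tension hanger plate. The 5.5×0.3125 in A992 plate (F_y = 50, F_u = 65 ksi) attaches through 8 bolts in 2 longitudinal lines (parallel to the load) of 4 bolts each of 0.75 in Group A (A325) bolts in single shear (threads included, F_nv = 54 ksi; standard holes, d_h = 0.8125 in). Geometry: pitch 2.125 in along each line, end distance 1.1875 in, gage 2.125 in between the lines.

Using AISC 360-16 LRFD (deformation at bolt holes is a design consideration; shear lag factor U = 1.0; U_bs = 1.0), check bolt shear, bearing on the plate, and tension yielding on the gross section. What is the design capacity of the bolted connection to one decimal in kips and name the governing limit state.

Bolt shear: A_b = π(0.75)²/4 = 0.44179 in². φR_n = 0.75 × 54 × 0.44179 × 8 × 1 = 143.1 kips.
Bearing (0.3125 in plate, F_u = 65 ksi): end bolts L_c = 1.1875 − 0.8125/2 = 0.78125, R_n = min(1.2×0.78125×0.3125×65, 2.4×0.75×0.3125×65) = 19.043 kips/bolt; interior L_c = 2.125 − 0.8125 = 1.3125, R_n = 31.992 kips/bolt. φR_n = 0.75 × (2×19.043 + 6×31.992) = 172.5 kips.
Tension yield (gross): A_g = 5.5×0.3125 = 1.7188 in². φR_n = 0.90 × 50 × 1.7188 = 77.3 kips.
Governing: min(143.1, 172.5, 77.3) = 77.3 kips → gross-section yield.

77.3 kips (gross-section yield governs)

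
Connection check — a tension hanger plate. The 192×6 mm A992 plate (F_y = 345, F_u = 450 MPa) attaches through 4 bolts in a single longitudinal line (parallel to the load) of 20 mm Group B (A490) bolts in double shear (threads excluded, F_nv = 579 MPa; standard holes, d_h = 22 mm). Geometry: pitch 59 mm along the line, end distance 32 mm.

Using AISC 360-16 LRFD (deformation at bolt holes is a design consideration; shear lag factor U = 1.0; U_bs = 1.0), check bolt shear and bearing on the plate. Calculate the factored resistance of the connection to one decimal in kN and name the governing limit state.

320.8 kN (bearing governs)

Bolt shear: A_b = π(20)²/4 = 314.16 mm². φR_n = 0.75 × 579 × 314.16 × 4 × 2 = 1091.4 kN.
Bearing (6 mm plate, F_u = 450 MPa): end bolts L_c = 32 − 22/2 = 21, R_n = min(1.2×21×6×450, 2.4×20×6×450) = 68.04 kN/bolt; interior L_c = 59 − 22 = 37, R_n = 119.88 kN/bolt. φR_n = 0.75 × (1×68.04 + 3×119.88) = 320.8 kN.
Governing: min(1091.4, 320.8) = 320.8 kN → bearing.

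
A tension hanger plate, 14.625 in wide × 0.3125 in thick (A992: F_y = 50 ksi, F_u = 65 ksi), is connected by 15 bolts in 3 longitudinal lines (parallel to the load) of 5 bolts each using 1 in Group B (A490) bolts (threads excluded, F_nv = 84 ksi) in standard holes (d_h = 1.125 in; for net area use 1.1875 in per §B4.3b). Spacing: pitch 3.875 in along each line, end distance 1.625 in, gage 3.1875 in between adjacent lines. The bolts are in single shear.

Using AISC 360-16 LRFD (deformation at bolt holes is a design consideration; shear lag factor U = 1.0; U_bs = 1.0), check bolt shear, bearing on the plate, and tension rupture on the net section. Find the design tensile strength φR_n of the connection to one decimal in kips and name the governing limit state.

168.5 kips (net-section rupture governs)

Bolt shear: A_b = π(1)²/4 = 0.7854 in². φR_n = 0.75 × 84 × 0.7854 × 15 × 1 = 742.2 kips.
Bearing (0.3125 in plate, F_u = 65 ksi): end bolts L_c = 1.625 − 1.125/2 = 1.0625, R_n = min(1.2×1.0625×0.3125×65, 2.4×1×0.3125×65) = 25.898 kips/bolt; interior L_c = 3.875 − 1.125 = 2.75, R_n = 48.75 kips/bolt. φR_n = 0.75 × (3×25.898 + 12×48.75) = 497.0 kips.
Tension rupture (net): A_n = (14.625 − 3×1.1875)×0.3125 = 3.457 in² (U = 1.0, A_e = A_n). φR_n = 0.75 × 65 × 3.457 = 168.5 kips.
Governing: min(742.2, 497.0, 168.5) = 168.5 kips → net-section rupture.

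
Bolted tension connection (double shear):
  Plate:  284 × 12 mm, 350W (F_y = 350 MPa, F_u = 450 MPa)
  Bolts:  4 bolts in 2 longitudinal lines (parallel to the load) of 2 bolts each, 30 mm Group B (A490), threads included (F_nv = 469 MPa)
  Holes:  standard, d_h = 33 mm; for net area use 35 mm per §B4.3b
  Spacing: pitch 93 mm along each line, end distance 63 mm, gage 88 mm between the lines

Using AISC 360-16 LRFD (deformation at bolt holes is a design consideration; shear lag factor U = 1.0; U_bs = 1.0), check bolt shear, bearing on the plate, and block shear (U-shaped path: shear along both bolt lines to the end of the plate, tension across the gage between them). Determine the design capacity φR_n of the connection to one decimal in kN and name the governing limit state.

Bolt shear: A_b = π(30)²/4 = 706.86 mm². φR_n = 0.75 × 469 × 706.86 × 4 × 2 = 1989.1 kN.
Bearing (12 mm plate, F_u = 450 MPa): end bolts L_c = 63 − 33/2 = 46.5, R_n = min(1.2×46.5×12×450, 2.4×30×12×450) = 301.32 kN/bolt; interior L_c = 93 − 33 = 60, R_n = 388.8 kN/bolt. φR_n = 0.75 × (2×301.32 + 2×388.8) = 1035.2 kN.
Block shear: shear path 2×[63+1×93] = 2×156 mm, A_gv = 3744, A_nv = 2×(156 − 1.5×35)×12 = 2484 mm²; tension across gage: (88 − 1×35)×12 = 636 mm². R_n = min(0.6×450×2484, 0.6×350×3744) + 1.0×450×636 = min(670.68, 786.24) + 286.2 = 956.88 kN. φR_n = 0.75 × 956.88 = 717.7 kN.
Governing: min(1989.1, 1035.2, 717.7) = 717.7 kN → block shear.

717.7 kN (block shear governs)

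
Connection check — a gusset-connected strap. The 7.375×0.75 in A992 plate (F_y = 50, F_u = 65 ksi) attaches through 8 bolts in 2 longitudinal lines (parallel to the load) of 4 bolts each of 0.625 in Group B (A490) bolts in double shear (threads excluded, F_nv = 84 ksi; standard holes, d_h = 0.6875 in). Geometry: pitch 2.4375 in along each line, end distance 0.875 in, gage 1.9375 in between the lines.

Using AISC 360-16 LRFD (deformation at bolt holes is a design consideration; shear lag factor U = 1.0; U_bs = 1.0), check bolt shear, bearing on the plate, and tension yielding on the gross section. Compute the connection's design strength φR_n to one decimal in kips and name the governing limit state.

Bolt shear: A_b = π(0.625)²/4 = 0.3068 in². φR_n = 0.75 × 84 × 0.3068 × 8 × 2 = 309.3 kips.
Bearing (0.75 in plate, F_u = 65 ksi): end bolts L_c = 0.875 − 0.6875/2 = 0.53125, R_n = min(1.2×0.53125×0.75×65, 2.4×0.625×0.75×65) = 31.078 kips/bolt; interior L_c = 2.4375 − 0.6875 = 1.75, R_n = 73.125 kips/bolt. φR_n = 0.75 × (2×31.078 + 6×73.125) = 375.7 kips.
Tension yield (gross): A_g = 7.375×0.75 = 5.5313 in². φR_n = 0.90 × 50 × 5.5313 = 248.9 kips.
Governing: min(309.3, 375.7, 248.9) = 248.9 kips → gross-section yield.

248.9 kips (gross-section yield governs)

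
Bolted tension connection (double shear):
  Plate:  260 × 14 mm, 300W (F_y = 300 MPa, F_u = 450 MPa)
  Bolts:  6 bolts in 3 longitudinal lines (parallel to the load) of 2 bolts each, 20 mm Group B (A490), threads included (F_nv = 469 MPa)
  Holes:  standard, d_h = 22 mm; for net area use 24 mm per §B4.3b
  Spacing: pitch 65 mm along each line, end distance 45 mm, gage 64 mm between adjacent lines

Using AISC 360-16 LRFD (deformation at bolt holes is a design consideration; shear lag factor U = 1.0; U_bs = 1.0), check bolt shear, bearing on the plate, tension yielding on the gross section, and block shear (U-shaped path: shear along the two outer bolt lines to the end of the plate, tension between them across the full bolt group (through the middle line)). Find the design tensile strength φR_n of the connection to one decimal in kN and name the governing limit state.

793.8 kN (block shear governs)

Bolt shear: A_b = π(20)²/4 = 314.16 mm². φR_n = 0.75 × 469 × 314.16 × 6 × 2 = 1326.1 kN.
Bearing (14 mm plate, F_u = 450 MPa): end bolts L_c = 45 − 22/2 = 34, R_n = min(1.2×34×14×450, 2.4×20×14×450) = 257.04 kN/bolt; interior L_c = 65 − 22 = 43, R_n = 302.4 kN/bolt. φR_n = 0.75 × (3×257.04 + 3×302.4) = 1258.7 kN.
Tension yield (gross): A_g = 260×14 = 3640 mm². φR_n = 0.90 × 300 × 3640 = 982.8 kN.
Block shear: shear path 2×[45+1×65] = 2×110 mm, A_gv = 3080, A_nv = 2×(110 − 1.5×24)×14 = 2072 mm²; tension across gage: (128 − 2×24)×14 = 1120 mm². R_n = min(0.6×450×2072, 0.6×300×3080) + 1.0×450×1120 = min(559.44, 554.4) + 504 = 1058.4 kN. φR_n = 0.75 × 1058.4 = 793.8 kN.
Governing: min(1326.1, 1258.7, 982.8, 793.8) = 793.8 kN → block shear.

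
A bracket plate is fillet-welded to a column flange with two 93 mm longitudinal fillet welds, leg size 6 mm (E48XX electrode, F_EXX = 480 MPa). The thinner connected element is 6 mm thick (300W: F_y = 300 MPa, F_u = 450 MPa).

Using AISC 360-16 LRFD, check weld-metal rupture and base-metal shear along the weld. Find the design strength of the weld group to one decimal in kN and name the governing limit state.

170.4 kN (weld metal governs)

Weld metal: throat = 0.707×6 = 4.242 mm, L = 2×93 = 186 mm. φR_n = 0.75 × 0.6 × 480 × 4.242 × 186 = 170.4 kN.
Base metal shear (6 mm plate): yield φR_n = 1.0×0.6×300×6×186 = 200.9 kN; rupture φR_n = 0.75×0.6×450×6×186 = 226.0 kN; take 200.9 kN (yield).
Governing: min(170.4, 200.9) = 170.4 kN → weld metal.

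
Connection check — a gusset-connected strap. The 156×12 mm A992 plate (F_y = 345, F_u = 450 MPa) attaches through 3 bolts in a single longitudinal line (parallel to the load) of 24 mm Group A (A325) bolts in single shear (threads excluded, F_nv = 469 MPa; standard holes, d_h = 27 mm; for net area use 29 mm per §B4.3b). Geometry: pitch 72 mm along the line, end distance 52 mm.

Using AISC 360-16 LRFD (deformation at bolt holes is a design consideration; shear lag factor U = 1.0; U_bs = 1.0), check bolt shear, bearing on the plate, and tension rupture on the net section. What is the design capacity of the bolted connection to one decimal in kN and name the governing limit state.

Bolt shear: A_b = π(24)²/4 = 452.39 mm². φR_n = 0.75 × 469 × 452.39 × 3 × 1 = 477.4 kN.
Bearing (12 mm plate, F_u = 450 MPa): end bolts L_c = 52 − 27/2 = 38.5, R_n = min(1.2×38.5×12×450, 2.4×24×12×450) = 249.48 kN/bolt; interior L_c = 72 − 27 = 45, R_n = 291.6 kN/bolt. φR_n = 0.75 × (1×249.48 + 2×291.6) = 624.5 kN.
Tension rupture (net): A_n = (156 − 1×29)×12 = 1524 mm² (U = 1.0, A_e = A_n). φR_n = 0.75 × 450 × 1524 = 514.4 kN.
Governing: min(477.4, 624.5, 514.4) = 477.4 kN → bolt shear.

477.4 kN (bolt shear governs)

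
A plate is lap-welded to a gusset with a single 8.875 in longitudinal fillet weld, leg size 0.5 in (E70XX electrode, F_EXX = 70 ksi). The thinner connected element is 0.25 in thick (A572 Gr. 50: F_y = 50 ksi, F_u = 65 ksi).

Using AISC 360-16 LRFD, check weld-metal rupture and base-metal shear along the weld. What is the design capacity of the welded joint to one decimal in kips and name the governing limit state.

Weld metal: throat = 0.707×0.5 = 0.3535 in, L = 8.875 in. φR_n = 0.75 × 0.6 × 70 × 0.3535 × 8.875 = 98.8 kips.
Base metal shear (0.25 in plate): yield φR_n = 1.0×0.6×50×0.25×8.875 = 66.6 kips; rupture φR_n = 0.75×0.6×65×0.25×8.875 = 64.9 kips; take 64.9 kips (rupture).
Governing: min(98.8, 64.9) = 64.9 kips → base-metal shear.

64.9 kips (base-metal shear governs)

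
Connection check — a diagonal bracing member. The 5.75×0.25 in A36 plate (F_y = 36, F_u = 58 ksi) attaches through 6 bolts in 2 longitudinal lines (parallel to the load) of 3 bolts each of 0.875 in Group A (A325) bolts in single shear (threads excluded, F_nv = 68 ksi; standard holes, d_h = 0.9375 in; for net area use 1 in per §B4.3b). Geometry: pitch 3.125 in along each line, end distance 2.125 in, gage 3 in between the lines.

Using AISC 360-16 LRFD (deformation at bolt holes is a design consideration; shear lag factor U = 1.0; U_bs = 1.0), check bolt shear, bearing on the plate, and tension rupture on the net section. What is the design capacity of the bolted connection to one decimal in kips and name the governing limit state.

40.8 kips (net-section rupture governs)

Bolt shear: A_b = π(0.875)²/4 = 0.60132 in². φR_n = 0.75 × 68 × 0.60132 × 6 × 1 = 184.0 kips.
Bearing (0.25 in plate, F_u = 58 ksi): end bolts L_c = 2.125 − 0.9375/2 = 1.65625, R_n = min(1.2×1.65625×0.25×58, 2.4×0.875×0.25×58) = 28.819 kips/bolt; interior L_c = 3.125 − 0.9375 = 2.1875, R_n = 30.45 kips/bolt. φR_n = 0.75 × (2×28.819 + 4×30.45) = 134.6 kips.
Tension rupture (net): A_n = (5.75 − 2×1)×0.25 = 0.9375 in² (U = 1.0, A_e = A_n). φR_n = 0.75 × 58 × 0.9375 = 40.8 kips.
Governing: min(184.0, 134.6, 40.8) = 40.8 kips → net-section rupture.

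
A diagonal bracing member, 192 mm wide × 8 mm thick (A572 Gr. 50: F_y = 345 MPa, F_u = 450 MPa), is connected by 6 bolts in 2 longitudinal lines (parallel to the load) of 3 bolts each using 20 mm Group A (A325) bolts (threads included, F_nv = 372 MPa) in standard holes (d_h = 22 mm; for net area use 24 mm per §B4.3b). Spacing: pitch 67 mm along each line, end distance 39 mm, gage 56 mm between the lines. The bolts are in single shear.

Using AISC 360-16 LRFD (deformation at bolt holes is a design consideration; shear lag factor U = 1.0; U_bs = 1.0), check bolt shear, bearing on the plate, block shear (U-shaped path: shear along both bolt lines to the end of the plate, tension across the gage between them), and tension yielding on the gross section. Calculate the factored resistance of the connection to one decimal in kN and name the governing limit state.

452.5 kN (block shear governs)

Bolt shear: A_b = π(20)²/4 = 314.16 mm². φR_n = 0.75 × 372 × 314.16 × 6 × 1 = 525.9 kN.
Bearing (8 mm plate, F_u = 450 MPa): end bolts L_c = 39 − 22/2 = 28, R_n = min(1.2×28×8×450, 2.4×20×8×450) = 120.96 kN/bolt; interior L_c = 67 − 22 = 45, R_n = 172.8 kN/bolt. φR_n = 0.75 × (2×120.96 + 4×172.8) = 699.8 kN.
Block shear: shear path 2×[39+2×67] = 2×173 mm, A_gv = 2768, A_nv = 2×(173 − 2.5×24)×8 = 1808 mm²; tension across gage: (56 − 1×24)×8 = 256 mm². R_n = min(0.6×450×1808, 0.6×345×2768) + 1.0×450×256 = min(488.16, 572.98) + 115.2 = 603.36 kN. φR_n = 0.75 × 603.36 = 452.5 kN.
Tension yield (gross): A_g = 192×8 = 1536 mm². φR_n = 0.90 × 345 × 1536 = 476.9 kN.
Governing: min(525.9, 699.8, 452.5, 476.9) = 452.5 kN → block shear.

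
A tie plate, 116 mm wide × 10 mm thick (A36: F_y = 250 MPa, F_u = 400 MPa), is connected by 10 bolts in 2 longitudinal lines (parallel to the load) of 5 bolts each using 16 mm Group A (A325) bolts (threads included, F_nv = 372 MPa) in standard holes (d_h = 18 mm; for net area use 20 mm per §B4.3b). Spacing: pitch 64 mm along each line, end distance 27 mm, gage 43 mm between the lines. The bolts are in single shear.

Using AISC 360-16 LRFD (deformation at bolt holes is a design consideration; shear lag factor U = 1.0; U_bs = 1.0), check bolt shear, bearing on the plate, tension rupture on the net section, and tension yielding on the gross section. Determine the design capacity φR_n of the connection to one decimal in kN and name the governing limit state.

228.0 kN (net-section rupture governs)

Bolt shear: A_b = π(16)²/4 = 201.06 mm². φR_n = 0.75 × 372 × 201.06 × 10 × 1 = 561.0 kN.
Bearing (10 mm plate, F_u = 400 MPa): end bolts L_c = 27 − 18/2 = 18, R_n = min(1.2×18×10×400, 2.4×16×10×400) = 86.4 kN/bolt; interior L_c = 64 − 18 = 46, R_n = 153.6 kN/bolt. φR_n = 0.75 × (2×86.4 + 8×153.6) = 1051.2 kN.
Tension rupture (net): A_n = (116 − 2×20)×10 = 760 mm² (U = 1.0, A_e = A_n). φR_n = 0.75 × 400 × 760 = 228.0 kN.
Tension yield (gross): A_g = 116×10 = 1160 mm². φR_n = 0.90 × 250 × 1160 = 261.0 kN.
Governing: min(561.0, 1051.2, 228.0, 261.0) = 228.0 kN → net-section rupture.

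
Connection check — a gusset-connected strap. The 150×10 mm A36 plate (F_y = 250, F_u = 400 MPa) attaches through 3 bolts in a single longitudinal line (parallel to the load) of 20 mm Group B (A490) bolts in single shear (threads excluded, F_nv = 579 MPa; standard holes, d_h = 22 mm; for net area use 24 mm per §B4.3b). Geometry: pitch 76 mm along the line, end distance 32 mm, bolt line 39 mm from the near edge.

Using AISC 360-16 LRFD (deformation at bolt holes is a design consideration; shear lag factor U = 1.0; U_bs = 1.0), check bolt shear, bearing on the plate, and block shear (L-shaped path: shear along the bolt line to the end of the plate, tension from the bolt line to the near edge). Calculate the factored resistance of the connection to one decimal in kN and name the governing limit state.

288.0 kN (block shear governs)

Bolt shear: A_b = π(20)²/4 = 314.16 mm². φR_n = 0.75 × 579 × 314.16 × 3 × 1 = 409.3 kN.
Bearing (10 mm plate, F_u = 400 MPa): end bolts L_c = 32 − 22/2 = 21, R_n = min(1.2×21×10×400, 2.4×20×10×400) = 100.8 kN/bolt; interior L_c = 76 − 22 = 54, R_n = 192 kN/bolt. φR_n = 0.75 × (1×100.8 + 2×192) = 363.6 kN.
Block shear: shear path 1×[32+2×76] = 1×184 mm, A_gv = 1840, A_nv = 1×(184 − 2.5×24)×10 = 1240 mm²; tension to near edge: (39 − 0.5×24)×10 = 270 mm². R_n = min(0.6×400×1240, 0.6×250×1840) + 1.0×400×270 = min(297.6, 276) + 108 = 384 kN. φR_n = 0.75 × 384 = 288.0 kN.
Governing: min(409.3, 363.6, 288.0) = 288.0 kN → block shear.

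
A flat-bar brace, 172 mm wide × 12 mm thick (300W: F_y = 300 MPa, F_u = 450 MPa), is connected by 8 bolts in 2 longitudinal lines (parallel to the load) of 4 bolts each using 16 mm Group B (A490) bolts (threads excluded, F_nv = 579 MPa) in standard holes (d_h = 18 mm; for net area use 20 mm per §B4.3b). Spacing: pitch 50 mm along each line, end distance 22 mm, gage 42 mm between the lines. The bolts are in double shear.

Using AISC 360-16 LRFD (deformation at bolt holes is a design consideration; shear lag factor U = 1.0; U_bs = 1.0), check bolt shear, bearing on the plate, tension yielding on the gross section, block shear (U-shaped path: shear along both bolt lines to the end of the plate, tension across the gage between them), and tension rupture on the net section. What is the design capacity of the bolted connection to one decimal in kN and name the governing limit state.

Bolt shear: A_b = π(16)²/4 = 201.06 mm². φR_n = 0.75 × 579 × 201.06 × 8 × 2 = 1397.0 kN.
Bearing (12 mm plate, F_u = 450 MPa): end bolts L_c = 22 − 18/2 = 13, R_n = min(1.2×13×12×450, 2.4×16×12×450) = 84.24 kN/bolt; interior L_c = 50 − 18 = 32, R_n = 207.36 kN/bolt. φR_n = 0.75 × (2×84.24 + 6×207.36) = 1059.5 kN.
Tension yield (gross): A_g = 172×12 = 2064 mm². φR_n = 0.90 × 300 × 2064 = 557.3 kN.
Block shear: shear path 2×[22+3×50] = 2×172 mm, A_gv = 4128, A_nv = 2×(172 − 3.5×20)×12 = 2448 mm²; tension across gage: (42 − 1×20)×12 = 264 mm². R_n = min(0.6×450×2448, 0.6×300×4128) + 1.0×450×264 = min(660.96, 743.04) + 118.8 = 779.76 kN. φR_n = 0.75 × 779.76 = 584.8 kN.
Tension rupture (net): A_n = (172 − 2×20)×12 = 1584 mm² (U = 1.0, A_e = A_n). φR_n = 0.75 × 450 × 1584 = 534.6 kN.
Governing: min(1397.0, 1059.5, 557.3, 584.8, 534.6) = 534.6 kN → net-section rupture.

534.6 kN (net-section rupture governs)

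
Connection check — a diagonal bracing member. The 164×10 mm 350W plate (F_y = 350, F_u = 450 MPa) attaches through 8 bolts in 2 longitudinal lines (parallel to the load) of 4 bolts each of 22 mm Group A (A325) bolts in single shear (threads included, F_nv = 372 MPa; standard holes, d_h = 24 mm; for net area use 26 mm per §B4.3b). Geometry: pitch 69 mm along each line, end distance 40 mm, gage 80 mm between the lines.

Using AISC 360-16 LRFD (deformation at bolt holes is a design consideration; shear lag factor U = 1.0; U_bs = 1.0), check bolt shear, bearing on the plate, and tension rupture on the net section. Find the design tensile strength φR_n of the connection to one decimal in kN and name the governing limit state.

378.0 kN (net-section rupture governs)

Bolt shear: A_b = π(22)²/4 = 380.13 mm². φR_n = 0.75 × 372 × 380.13 × 8 × 1 = 848.5 kN.
Bearing (10 mm plate, F_u = 450 MPa): end bolts L_c = 40 − 24/2 = 28, R_n = min(1.2×28×10×450, 2.4×22×10×450) = 151.2 kN/bolt; interior L_c = 69 − 24 = 45, R_n = 237.6 kN/bolt. φR_n = 0.75 × (2×151.2 + 6×237.6) = 1296.0 kN.
Tension rupture (net): A_n = (164 − 2×26)×10 = 1120 mm² (U = 1.0, A_e = A_n). φR_n = 0.75 × 450 × 1120 = 378.0 kN.
Governing: min(848.5, 1296.0, 378.0) = 378.0 kN → net-section rupture.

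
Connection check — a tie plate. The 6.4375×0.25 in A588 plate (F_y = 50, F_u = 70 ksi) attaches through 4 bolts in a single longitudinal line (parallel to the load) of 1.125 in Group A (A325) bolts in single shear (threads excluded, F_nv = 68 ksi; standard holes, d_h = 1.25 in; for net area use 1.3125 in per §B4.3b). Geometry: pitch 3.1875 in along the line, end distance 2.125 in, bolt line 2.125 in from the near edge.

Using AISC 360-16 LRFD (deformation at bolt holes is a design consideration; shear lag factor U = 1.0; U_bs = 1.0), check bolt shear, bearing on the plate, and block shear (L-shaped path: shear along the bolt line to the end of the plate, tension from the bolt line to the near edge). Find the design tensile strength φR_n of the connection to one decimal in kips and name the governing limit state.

75.1 kips (block shear governs)

Bolt shear: A_b = π(1.125)²/4 = 0.99402 in². φR_n = 0.75 × 68 × 0.99402 × 4 × 1 = 202.8 kips.
Bearing (0.25 in plate, F_u = 70 ksi): end bolts L_c = 2.125 − 1.25/2 = 1.5, R_n = min(1.2×1.5×0.25×70, 2.4×1.125×0.25×70) = 31.5 kips/bolt; interior L_c = 3.1875 − 1.25 = 1.9375, R_n = 40.688 kips/bolt. φR_n = 0.75 × (1×31.5 + 3×40.688) = 115.2 kips.
Block shear: shear path 1×[2.125+3×3.1875] = 1×11.6875 in, A_gv = 2.9219, A_nv = 1×(11.6875 − 3.5×1.3125)×0.25 = 1.7734 in²; tension to near edge: (2.125 − 0.5×1.3125)×0.25 = 0.36719 in². R_n = min(0.6×70×1.7734, 0.6×50×2.9219) + 1.0×70×0.36719 = min(74.483, 87.657) + 25.703 = 100.19 kips. φR_n = 0.75 × 100.19 = 75.1 kips.
Governing: min(202.8, 115.2, 75.1) = 75.1 kips → block shear.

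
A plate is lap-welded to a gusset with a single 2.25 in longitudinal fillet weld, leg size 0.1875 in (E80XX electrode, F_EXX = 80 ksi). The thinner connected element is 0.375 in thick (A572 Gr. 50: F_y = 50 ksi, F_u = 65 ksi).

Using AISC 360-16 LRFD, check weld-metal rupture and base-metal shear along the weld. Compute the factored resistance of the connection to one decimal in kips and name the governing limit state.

10.7 kips (weld metal governs)

Weld metal: throat = 0.707×0.1875 = 0.13256 in, L = 2.25 in. φR_n = 0.75 × 0.6 × 80 × 0.13256 × 2.25 = 10.7 kips.
Base metal shear (0.375 in plate): yield φR_n = 1.0×0.6×50×0.375×2.25 = 25.3 kips; rupture φR_n = 0.75×0.6×65×0.375×2.25 = 24.7 kips; take 24.7 kips (rupture).
Governing: min(10.7, 24.7) = 10.7 kips → weld metal.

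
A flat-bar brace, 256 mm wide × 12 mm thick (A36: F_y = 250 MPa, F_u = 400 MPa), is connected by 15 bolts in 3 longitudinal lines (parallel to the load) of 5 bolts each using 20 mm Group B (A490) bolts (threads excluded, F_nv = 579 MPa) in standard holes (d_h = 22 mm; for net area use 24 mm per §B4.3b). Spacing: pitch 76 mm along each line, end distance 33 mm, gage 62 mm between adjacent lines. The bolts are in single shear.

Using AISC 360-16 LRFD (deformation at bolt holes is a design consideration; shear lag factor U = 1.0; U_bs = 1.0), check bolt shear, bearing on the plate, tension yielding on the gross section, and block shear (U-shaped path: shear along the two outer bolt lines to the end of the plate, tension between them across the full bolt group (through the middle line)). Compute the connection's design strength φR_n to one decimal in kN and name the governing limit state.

Bolt shear: A_b = π(20)²/4 = 314.16 mm². φR_n = 0.75 × 579 × 314.16 × 15 × 1 = 2046.4 kN.
Bearing (12 mm plate, F_u = 400 MPa): end bolts L_c = 33 − 22/2 = 22, R_n = min(1.2×22×12×400, 2.4×20×12×400) = 126.72 kN/bolt; interior L_c = 76 − 22 = 54, R_n = 230.4 kN/bolt. φR_n = 0.75 × (3×126.72 + 12×230.4) = 2358.7 kN.
Tension yield (gross): A_g = 256×12 = 3072 mm². φR_n = 0.90 × 250 × 3072 = 691.2 kN.
Block shear: shear path 2×[33+4×76] = 2×337 mm, A_gv = 8088, A_nv = 2×(337 − 4.5×24)×12 = 5496 mm²; tension across gage: (124 − 2×24)×12 = 912 mm². R_n = min(0.6×400×5496, 0.6×250×8088) + 1.0×400×912 = min(1319, 1213.2) + 364.8 = 1578 kN. φR_n = 0.75 × 1578 = 1183.5 kN.
Governing: min(2046.4, 2358.7, 691.2, 1183.5) = 691.2 kN → gross-section yield.

691.2 kN (gross-section yield governs)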